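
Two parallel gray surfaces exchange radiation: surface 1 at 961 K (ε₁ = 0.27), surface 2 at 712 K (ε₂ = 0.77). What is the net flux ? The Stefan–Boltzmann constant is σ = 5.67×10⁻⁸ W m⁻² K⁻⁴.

q ≈ 8440 W/m²

For two large parallel gray plates, q = σ(T₁⁴ − T₂⁴) / (1/ε₁ + 1/ε₂ − 1).
1/ε₁ + 1/ε₂ − 1 = 1/0.27 + 1/0.77 − 1 = 4.002.
T₁⁴ − T₂⁴ = 8.53×10^11 − 2.57×10^11 = 5.96×10^11 K⁴.
q = 5.67×10⁻⁸ × 5.96×10^11 / 4.002 = 8440 W/m².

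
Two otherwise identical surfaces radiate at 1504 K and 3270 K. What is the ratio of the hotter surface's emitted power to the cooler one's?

P ∝ T⁴, so the ratio is (3270/1504)⁴ = (2.174)⁴ = 22.3.

ratio ≈ 22.3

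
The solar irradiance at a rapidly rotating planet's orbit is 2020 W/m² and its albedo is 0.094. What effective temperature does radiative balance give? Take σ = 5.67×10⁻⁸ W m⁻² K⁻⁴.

Power absorbed = (1−a)S·πR²; power emitted = 4πR²σT⁴. Equating and cancelling πR²:
T = ((1−a)S / 4σ)^(1/4) = (1830 / (4 × 5.67×10⁻⁸))^(1/4) = (8.07×10^9)^(1/4).
T = 300 K.

T ≈ 300 K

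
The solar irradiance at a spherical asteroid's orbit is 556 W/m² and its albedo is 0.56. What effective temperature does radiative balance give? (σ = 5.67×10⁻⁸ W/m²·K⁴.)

Power absorbed = (1−a)S·πR²; power emitted = 4πR²σT⁴. Equating and cancelling πR²:
T = ((1−a)S / 4σ)^(1/4) = (245 / (4 × 5.67×10⁻⁸))^(1/4) = (1.08×10^9)^(1/4).
T = 181 K.

T ≈ 181 K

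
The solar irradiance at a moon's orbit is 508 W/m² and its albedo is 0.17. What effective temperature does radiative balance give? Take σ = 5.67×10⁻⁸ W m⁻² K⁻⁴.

T ≈ 208 K

Power absorbed = (1−a)S·πR²; power emitted = 4πR²σT⁴. Equating and cancelling πR²:
T = ((1−a)S / 4σ)^(1/4) = (422 / (4 × 5.67×10⁻⁸))^(1/4) = (1.86×10^9)^(1/4).
T = 208 K.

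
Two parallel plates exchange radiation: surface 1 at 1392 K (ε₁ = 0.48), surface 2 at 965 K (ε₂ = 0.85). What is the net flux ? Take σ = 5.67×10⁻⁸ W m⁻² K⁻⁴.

For two large parallel gray plates, q = σ(T₁⁴ − T₂⁴) / (1/ε₁ + 1/ε₂ − 1).
1/ε₁ + 1/ε₂ − 1 = 1/0.48 + 1/0.85 − 1 = 2.260.
T₁⁴ − T₂⁴ = 3.75×10^12 − 8.67×10^11 = 2.89×10^12 K⁴.
q = 5.67×10⁻⁸ × 2.89×10^12 / 2.260 = 72400 W/m².

q ≈ 72400 W/m²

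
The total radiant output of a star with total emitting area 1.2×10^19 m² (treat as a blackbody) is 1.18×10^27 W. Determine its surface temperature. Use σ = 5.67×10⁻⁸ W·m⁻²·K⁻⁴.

T ≈ 6450 K

From P = σAT⁴, T = (P / σA)^(1/4) = (1.18×10^27 / (5.67×10⁻⁸ × 1.20×10^19))^(1/4).
T = (1.73×10^15)^(1/4) = 6450 K.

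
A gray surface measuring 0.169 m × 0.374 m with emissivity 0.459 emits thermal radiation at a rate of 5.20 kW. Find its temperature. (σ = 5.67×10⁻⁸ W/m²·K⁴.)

T ≈ 1330 K

A = 0.169 × 0.374 = 0.0632 m².
From P = εσAT⁴, T = (P / εσA)^(1/4) = (5200 / (0.459 × 5.67×10⁻⁸ × 0.0632))^(1/4).
T = (3.16×10^12)^(1/4) = 1330 K.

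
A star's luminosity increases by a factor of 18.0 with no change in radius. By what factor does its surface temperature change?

P ∝ T⁴ ⇒ T ∝ P^(1/4), so T scales by (18.0)^(1/4) = 2.06.

factor ≈ 2.06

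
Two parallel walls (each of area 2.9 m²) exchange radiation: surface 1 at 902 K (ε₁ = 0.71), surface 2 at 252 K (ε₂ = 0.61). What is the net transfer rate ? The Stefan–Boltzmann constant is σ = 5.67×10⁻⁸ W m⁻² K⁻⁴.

Q ≈ 52800 W

For two large parallel gray plates, q = σ(T₁⁴ − T₂⁴) / (1/ε₁ + 1/ε₂ − 1).
1/ε₁ + 1/ε₂ − 1 = 1/0.71 + 1/0.61 − 1 = 2.048.
T₁⁴ − T₂⁴ = 6.62×10^11 − 4.03×10^9 = 6.58×10^11 K⁴.
q = 5.67×10⁻⁸ × 6.58×10^11 / 2.048 = 18200 W/m².
Q = q·A = 18200 × 2.9 = 52800 W.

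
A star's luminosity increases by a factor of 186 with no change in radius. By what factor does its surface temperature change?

factor ≈ 3.69

P ∝ T⁴ ⇒ T ∝ P^(1/4), so T scales by (186)^(1/4) = 3.69.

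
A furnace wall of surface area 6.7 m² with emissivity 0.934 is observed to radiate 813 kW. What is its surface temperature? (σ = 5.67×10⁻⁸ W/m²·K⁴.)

T ≈ 1230 K

From P = εσAT⁴, T = (P / εσA)^(1/4) = (8.13×10^5 / (0.934 × 5.67×10⁻⁸ × 6.70))^(1/4).
T = (2.29×10^12)^(1/4) = 1230 K.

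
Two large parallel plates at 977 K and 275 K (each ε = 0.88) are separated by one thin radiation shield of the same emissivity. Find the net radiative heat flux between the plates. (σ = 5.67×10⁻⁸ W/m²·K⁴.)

Each of the 2 gaps contributes resistance (2/ε − 1) = 2/0.88 − 1 = 1.273; total = 2.545.
q = σ(T₁⁴ − T₂⁴) / 2.545 = 5.67×10⁻⁸ × 9.05×10^11 / 2.545 = 20200 W/m².

q ≈ 20200 W/m²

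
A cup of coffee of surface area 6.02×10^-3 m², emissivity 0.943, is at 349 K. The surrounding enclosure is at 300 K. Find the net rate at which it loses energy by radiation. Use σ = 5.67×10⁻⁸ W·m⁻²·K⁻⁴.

Q ≈ 2.17 W

Q = εσA(T⁴ − T_s⁴). T⁴ − T_s⁴ = (349)⁴ − (300)⁴ = 1.48×10^10 − 8.10×10^9 = 6.74×10^9 K⁴.
Q = 0.943 × 5.67×10⁻⁸ × 6.02×10^-3 × 6.74×10^9 = 2.17 W.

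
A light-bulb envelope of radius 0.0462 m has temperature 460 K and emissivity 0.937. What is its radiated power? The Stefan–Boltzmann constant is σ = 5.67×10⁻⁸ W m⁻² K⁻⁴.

A = 4πr² = 4π × (0.0462)² = 0.0268 m².
Stefan–Boltzmann: P = εσAT⁴ = 0.937 × 5.67×10⁻⁸ × 0.0268 × (460)⁴ = 0.937 × 5.67×10⁻⁸ × 0.0268 × 4.48×10^10.
P = 63.8 W.

P ≈ 63.8 W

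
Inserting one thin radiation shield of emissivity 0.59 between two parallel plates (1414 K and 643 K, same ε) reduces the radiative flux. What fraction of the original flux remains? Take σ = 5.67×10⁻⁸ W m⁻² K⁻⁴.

ratio ≈ 0.500

With N identical shields there are N+1 = 2 gaps in series, each with the same radiative resistance, so the flux falls to 1/(N+1) of its unshielded value.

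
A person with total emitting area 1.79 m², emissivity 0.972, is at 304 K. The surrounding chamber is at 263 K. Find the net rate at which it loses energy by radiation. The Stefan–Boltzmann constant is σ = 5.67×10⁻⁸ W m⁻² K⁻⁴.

Q ≈ 371 W

Q = εσA(T⁴ − T_s⁴). T⁴ − T_s⁴ = (304)⁴ − (263)⁴ = 8.54×10^9 − 4.78×10^9 = 3.76×10^9 K⁴.
Q = 0.972 × 5.67×10⁻⁸ × 1.79 × 3.76×10^9 = 371 W.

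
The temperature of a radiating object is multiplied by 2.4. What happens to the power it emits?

P ∝ T⁴, so the power scales as (2.4)⁴ = 33.2.

factor ≈ 33.2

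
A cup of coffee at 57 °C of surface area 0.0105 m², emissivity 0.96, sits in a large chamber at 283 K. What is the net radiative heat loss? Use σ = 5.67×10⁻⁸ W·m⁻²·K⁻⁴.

Q ≈ 3.11 W

Convert: 57 °C = 330 K.
Q = εσA(T⁴ − T_s⁴). T⁴ − T_s⁴ = (330)⁴ − (283)⁴ = 1.19×10^10 − 6.41×10^9 = 5.44×10^9 K⁴.
Q = 0.96 × 5.67×10⁻⁸ × 0.0105 × 5.44×10^9 = 3.11 W.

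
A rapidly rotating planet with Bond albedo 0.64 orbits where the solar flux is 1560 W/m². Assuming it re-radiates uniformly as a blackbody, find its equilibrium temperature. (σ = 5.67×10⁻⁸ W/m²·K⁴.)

T ≈ 223 K

Power absorbed = (1−a)S·πR²; power emitted = 4πR²σT⁴. Equating and cancelling πR²:
T = ((1−a)S / 4σ)^(1/4) = (562 / (4 × 5.67×10⁻⁸))^(1/4) = (2.48×10^9)^(1/4).
T = 223 K.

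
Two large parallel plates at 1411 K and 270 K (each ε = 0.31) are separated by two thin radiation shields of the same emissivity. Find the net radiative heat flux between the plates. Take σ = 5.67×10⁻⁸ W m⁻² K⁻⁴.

q ≈ 13700 W/m²

Each of the 3 gaps contributes resistance (2/ε − 1) = 2/0.31 − 1 = 5.452; total = 16.35.
q = σ(T₁⁴ − T₂⁴) / 16.35 = 5.67×10⁻⁸ × 3.96×10^12 / 16.35 = 13700 W/m².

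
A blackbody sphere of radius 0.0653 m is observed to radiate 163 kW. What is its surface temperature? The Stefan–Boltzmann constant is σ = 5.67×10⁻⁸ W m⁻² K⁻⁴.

T ≈ 2710 K

A = 4πr² = 4π × (0.0653)² = 0.0536 m².
From P = σAT⁴, T = (P / σA)^(1/4) = (1.63×10^5 / (5.67×10⁻⁸ × 0.0536))^(1/4).
T = (5.36×10^13)^(1/4) = 2710 K.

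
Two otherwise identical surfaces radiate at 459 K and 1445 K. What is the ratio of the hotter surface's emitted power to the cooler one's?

ratio ≈ 98.2

P ∝ T⁴, so the ratio is (1445/459)⁴ = (3.148)⁴ = 98.2.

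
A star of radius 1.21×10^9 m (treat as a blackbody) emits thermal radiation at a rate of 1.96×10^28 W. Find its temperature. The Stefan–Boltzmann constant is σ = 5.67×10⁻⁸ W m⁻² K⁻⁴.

T ≈ 11700 K

A = 4πr² = 4π × (1.21×10^9)² = 1.84×10^19 m².
From P = σAT⁴, T = (P / σA)^(1/4) = (1.96×10^28 / (5.67×10⁻⁸ × 1.84×10^19))^(1/4).
T = (1.88×10^16)^(1/4) = 11700 K.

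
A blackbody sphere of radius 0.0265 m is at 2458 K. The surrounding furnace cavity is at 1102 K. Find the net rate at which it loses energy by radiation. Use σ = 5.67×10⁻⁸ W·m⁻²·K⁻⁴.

Q ≈ 17500 W

A = 4πr² = 4π × (0.0265)² = 8.82×10^-3 m².
Q = σA(T⁴ − T_s⁴). T⁴ − T_s⁴ = (2458)⁴ − (1102)⁴ = 3.65×10^13 − 1.47×10^12 = 3.50×10^13 K⁴.
Q = 5.67×10⁻⁸ × 8.82×10^-3 × 3.50×10^13 = 17500 W.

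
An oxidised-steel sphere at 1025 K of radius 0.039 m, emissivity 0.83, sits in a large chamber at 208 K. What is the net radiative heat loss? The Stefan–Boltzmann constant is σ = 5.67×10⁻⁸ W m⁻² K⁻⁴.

Q ≈ 991 W

A = 4πr² = 4π × (0.039)² = 0.0191 m².
Q = εσA(T⁴ − T_s⁴). T⁴ − T_s⁴ = (1025)⁴ − (208)⁴ = 1.10×10^12 − 1.87×10^9 = 1.10×10^12 K⁴.
Q = 0.83 × 5.67×10⁻⁸ × 0.0191 × 1.10×10^12 = 991 W.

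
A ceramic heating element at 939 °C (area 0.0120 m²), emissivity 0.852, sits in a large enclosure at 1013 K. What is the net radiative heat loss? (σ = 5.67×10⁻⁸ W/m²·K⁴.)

Q ≈ 640 W

Convert: 939 °C = 1212 K.
Q = εσA(T⁴ − T_s⁴). T⁴ − T_s⁴ = (1212)⁴ − (1013)⁴ = 2.16×10^12 − 1.05×10^12 = 1.10×10^12 K⁴.
Q = 0.852 × 5.67×10⁻⁸ × 0.0120 × 1.10×10^12 = 640 W.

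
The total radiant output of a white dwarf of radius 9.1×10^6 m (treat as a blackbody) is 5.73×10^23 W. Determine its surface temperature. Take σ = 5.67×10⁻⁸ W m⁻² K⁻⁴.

T ≈ 9930 K

A = 4πr² = 4π × (9.1×10^6)² = 1.04×10^15 m².
From P = σAT⁴, T = (P / σA)^(1/4) = (5.73×10^23 / (5.67×10⁻⁸ × 1.04×10^15))^(1/4).
T = (9.71×10^15)^(1/4) = 9930 K.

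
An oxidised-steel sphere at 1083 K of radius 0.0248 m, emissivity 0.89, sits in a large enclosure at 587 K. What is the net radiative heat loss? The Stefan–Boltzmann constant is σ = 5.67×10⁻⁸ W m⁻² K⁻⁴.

A = 4πr² = 4π × (0.0248)² = 7.73×10^-3 m².
Q = εσA(T⁴ − T_s⁴). T⁴ − T_s⁴ = (1083)⁴ − (587)⁴ = 1.38×10^12 − 1.19×10^11 = 1.26×10^12 K⁴.
Q = 0.89 × 5.67×10⁻⁸ × 7.73×10^-3 × 1.26×10^12 = 490 W.

Q ≈ 490 W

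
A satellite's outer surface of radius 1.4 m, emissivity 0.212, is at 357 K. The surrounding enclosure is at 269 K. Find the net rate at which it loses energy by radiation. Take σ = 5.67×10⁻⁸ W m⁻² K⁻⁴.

Q ≈ 3260 W

A = 4πr² = 4π × (1.4)² = 24.6 m².
Q = εσA(T⁴ − T_s⁴). T⁴ − T_s⁴ = (357)⁴ − (269)⁴ = 1.62×10^10 − 5.24×10^9 = 1.10×10^10 K⁴.
Q = 0.212 × 5.67×10⁻⁸ × 24.6 × 1.10×10^10 = 3260 W.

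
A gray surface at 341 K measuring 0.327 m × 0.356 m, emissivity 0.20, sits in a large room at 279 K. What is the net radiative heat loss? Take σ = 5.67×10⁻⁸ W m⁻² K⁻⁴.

Q ≈ 9.85 W

A = 0.327 × 0.356 = 0.116 m².
Q = εσA(T⁴ − T_s⁴). T⁴ − T_s⁴ = (341)⁴ − (279)⁴ = 1.35×10^10 − 6.06×10^9 = 7.46×10^9 K⁴.
Q = 0.20 × 5.67×10⁻⁸ × 0.116 × 7.46×10^9 = 9.85 W.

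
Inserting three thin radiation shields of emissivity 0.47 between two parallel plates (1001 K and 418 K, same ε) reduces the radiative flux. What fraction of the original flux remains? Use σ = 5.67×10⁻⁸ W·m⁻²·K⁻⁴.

With N identical shields there are N+1 = 4 gaps in series, each with the same radiative resistance, so the flux falls to 1/(N+1) of its unshielded value.

ratio ≈ 0.250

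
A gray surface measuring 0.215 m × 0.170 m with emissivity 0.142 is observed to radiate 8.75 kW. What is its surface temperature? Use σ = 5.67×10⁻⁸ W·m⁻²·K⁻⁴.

A = 0.215 × 0.170 = 0.0365 m².
From P = εσAT⁴, T = (P / εσA)^(1/4) = (8750 / (0.142 × 5.67×10⁻⁸ × 0.0365))^(1/4).
T = (2.97×10^13)^(1/4) = 2340 K.

T ≈ 2340 K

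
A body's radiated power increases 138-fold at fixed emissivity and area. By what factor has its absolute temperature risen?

factor ≈ 3.43

P ∝ T⁴ ⇒ T ∝ P^(1/4), so T scales by (138)^(1/4) = 3.43.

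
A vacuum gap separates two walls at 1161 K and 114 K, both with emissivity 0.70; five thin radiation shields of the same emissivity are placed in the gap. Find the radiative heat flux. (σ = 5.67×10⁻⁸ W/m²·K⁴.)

q ≈ 9240 W/m²

Each of the 6 gaps contributes resistance (2/ε − 1) = 2/0.70 − 1 = 1.857; total = 11.14.
q = σ(T₁⁴ − T₂⁴) / 11.14 = 5.67×10⁻⁸ × 1.82×10^12 / 11.14 = 9240 W/m².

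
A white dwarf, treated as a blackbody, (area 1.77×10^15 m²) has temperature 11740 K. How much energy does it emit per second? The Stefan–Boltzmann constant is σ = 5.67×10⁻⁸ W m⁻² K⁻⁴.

P ≈ 1.91×10^24 W

P = σAT⁴ = 5.67×10⁻⁸ × 1.77×10^15 × (11740)⁴ = 5.67×10⁻⁸ × 1.77×10^15 × 1.90×10^16.
P = 1.91×10^24 W.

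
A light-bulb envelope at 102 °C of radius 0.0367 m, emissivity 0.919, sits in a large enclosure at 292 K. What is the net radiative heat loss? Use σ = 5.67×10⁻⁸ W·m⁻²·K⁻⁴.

Q ≈ 11.0 W

A = 4πr² = 4π × (0.0367)² = 0.0169 m².
Convert: 102 °C = 375 K.
Q = εσA(T⁴ − T_s⁴). T⁴ − T_s⁴ = (375)⁴ − (292)⁴ = 1.98×10^10 − 7.27×10^9 = 1.25×10^10 K⁴.
Q = 0.919 × 5.67×10⁻⁸ × 0.0169 × 1.25×10^10 = 11.0 W.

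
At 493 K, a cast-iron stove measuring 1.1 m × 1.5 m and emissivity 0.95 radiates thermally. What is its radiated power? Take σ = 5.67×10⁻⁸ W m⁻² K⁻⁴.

A = 1.1 × 1.5 = 1.65 m².
P = εσAT⁴ = 0.95 × 5.67×10⁻⁸ × 1.65 × (493)⁴ = 0.95 × 5.67×10⁻⁸ × 1.65 × 5.91×10^10.
P = 5250 W.

P ≈ 5250 W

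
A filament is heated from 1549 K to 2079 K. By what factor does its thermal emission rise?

P ∝ T⁴, so the ratio is (2079/1549)⁴ = (1.342)⁴ = 3.24.

ratio ≈ 3.24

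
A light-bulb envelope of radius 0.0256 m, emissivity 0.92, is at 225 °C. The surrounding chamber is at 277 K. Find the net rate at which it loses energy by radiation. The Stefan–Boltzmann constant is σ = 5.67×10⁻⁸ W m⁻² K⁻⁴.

A = 4πr² = 4π × (0.0256)² = 8.24×10^-3 m².
Convert: 225 °C = 498 K.
Q = εσA(T⁴ − T_s⁴). T⁴ − T_s⁴ = (498)⁴ − (277)⁴ = 6.15×10^10 − 5.89×10^9 = 5.56×10^10 K⁴.
Q = 0.92 × 5.67×10⁻⁸ × 8.24×10^-3 × 5.56×10^10 = 23.9 W.

Q ≈ 23.9 W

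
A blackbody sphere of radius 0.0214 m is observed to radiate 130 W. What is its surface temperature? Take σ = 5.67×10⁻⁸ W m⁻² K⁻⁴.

A = 4πr² = 4π × (0.0214)² = 5.75×10^-3 m².
From P = σAT⁴, T = (P / σA)^(1/4) = (130 / (5.67×10⁻⁸ × 5.75×10^-3))^(1/4).
T = (3.98×10^11)^(1/4) = 794 K.

T ≈ 794 K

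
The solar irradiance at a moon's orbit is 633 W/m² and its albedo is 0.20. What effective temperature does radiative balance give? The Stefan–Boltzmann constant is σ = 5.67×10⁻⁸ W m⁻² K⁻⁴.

Power absorbed = (1−a)S·πR²; power emitted = 4πR²σT⁴. Equating and cancelling πR²:
T = ((1−a)S / 4σ)^(1/4) = (506 / (4 × 5.67×10⁻⁸))^(1/4) = (2.23×10^9)^(1/4).
T = 217 K.

T ≈ 217 K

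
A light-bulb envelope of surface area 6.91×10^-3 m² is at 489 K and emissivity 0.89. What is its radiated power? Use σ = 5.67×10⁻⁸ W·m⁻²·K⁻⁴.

Stefan–Boltzmann: P = εσAT⁴ = 0.89 × 5.67×10⁻⁸ × 6.91×10^-3 × (489)⁴ = 0.89 × 5.67×10⁻⁸ × 6.91×10^-3 × 5.72×10^10.
P = 19.9 W.

P ≈ 19.9 W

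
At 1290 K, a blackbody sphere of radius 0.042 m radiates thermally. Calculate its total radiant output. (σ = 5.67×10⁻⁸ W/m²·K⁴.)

A = 4πr² = 4π × (0.042)² = 0.0222 m².
P = σAT⁴ = 5.67×10⁻⁸ × 0.0222 × (1290)⁴ = 5.67×10⁻⁸ × 0.0222 × 2.77×10^12.
P = 3480 W.

P ≈ 3480 W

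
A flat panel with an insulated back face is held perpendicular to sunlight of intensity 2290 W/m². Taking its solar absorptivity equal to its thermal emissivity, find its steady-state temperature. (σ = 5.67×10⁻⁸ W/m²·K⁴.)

Absorbed flux αS = emitted flux εσT⁴ (one radiating face); with α = ε, T = (S/σ)^(1/4).
T = (2290 / 5.67×10⁻⁸)^(1/4) = (4.04×10^10)^(1/4).
T = 448 K.

T ≈ 448 K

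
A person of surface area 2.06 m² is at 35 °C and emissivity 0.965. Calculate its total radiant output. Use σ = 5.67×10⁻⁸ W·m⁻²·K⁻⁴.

P ≈ 1010 W

35 °C = 308 K.
P = εσAT⁴ = 0.965 × 5.67×10⁻⁸ × 2.06 × (308)⁴ = 0.965 × 5.67×10⁻⁸ × 2.06 × 9.00×10^9.
P = 1010 W.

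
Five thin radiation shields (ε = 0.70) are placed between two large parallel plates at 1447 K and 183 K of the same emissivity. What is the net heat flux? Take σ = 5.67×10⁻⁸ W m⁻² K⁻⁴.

Each of the 6 gaps contributes resistance (2/ε − 1) = 2/0.70 − 1 = 1.857; total = 11.14.
q = σ(T₁⁴ − T₂⁴) / 11.14 = 5.67×10⁻⁸ × 4.38×10^12 / 11.14 = 22300 W/m².

q ≈ 22300 W/m²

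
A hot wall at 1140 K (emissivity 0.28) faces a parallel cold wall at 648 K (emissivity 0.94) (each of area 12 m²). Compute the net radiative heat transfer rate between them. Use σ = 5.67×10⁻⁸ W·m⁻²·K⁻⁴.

For two large parallel gray plates, q = σ(T₁⁴ − T₂⁴) / (1/ε₁ + 1/ε₂ − 1).
1/ε₁ + 1/ε₂ − 1 = 1/0.28 + 1/0.94 − 1 = 3.635.
T₁⁴ − T₂⁴ = 1.69×10^12 − 1.76×10^11 = 1.51×10^12 K⁴.
q = 5.67×10⁻⁸ × 1.51×10^12 / 3.635 = 23600 W/m².
Q = q·A = 23600 × 12 = 2.83×10^5 W.

Q ≈ 2.83×10^5 W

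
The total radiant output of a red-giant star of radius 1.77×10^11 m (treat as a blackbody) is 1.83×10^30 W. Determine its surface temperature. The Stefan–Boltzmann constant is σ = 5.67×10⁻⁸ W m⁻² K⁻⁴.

T ≈ 3010 K

A = 4πr² = 4π × (1.77×10^11)² = 3.94×10^23 m².
From P = σAT⁴, T = (P / σA)^(1/4) = (1.83×10^30 / (5.67×10⁻⁸ × 3.94×10^23))^(1/4).
T = (8.20×10^13)^(1/4) = 3010 K.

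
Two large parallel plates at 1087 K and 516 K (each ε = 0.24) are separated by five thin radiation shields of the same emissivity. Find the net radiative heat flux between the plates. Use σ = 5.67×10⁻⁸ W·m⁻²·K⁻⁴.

q ≈ 1710 W/m²

Each of the 6 gaps contributes resistance (2/ε − 1) = 2/0.24 − 1 = 7.333; total = 44.00.
q = σ(T₁⁴ − T₂⁴) / 44.00 = 5.67×10⁻⁸ × 1.33×10^12 / 44.00 = 1710 W/m².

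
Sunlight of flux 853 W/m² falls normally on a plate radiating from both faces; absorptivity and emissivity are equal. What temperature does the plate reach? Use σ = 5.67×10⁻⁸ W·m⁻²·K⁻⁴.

Absorbed flux αS = emitted flux 2εσT⁴ per unit area; with α = ε this gives T = (S/2σ)^(1/4).
T = (853 / (2 × 5.67×10⁻⁸))^(1/4) = (7.52×10^9)^(1/4).
T = 294 K.

T ≈ 294 K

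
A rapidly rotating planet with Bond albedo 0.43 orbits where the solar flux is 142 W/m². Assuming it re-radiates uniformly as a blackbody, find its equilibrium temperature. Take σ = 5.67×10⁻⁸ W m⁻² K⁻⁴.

Power absorbed = (1−a)S·πR²; power emitted = 4πR²σT⁴. Equating and cancelling πR²:
T = ((1−a)S / 4σ)^(1/4) = (80.9 / (4 × 5.67×10⁻⁸))^(1/4) = (3.57×10^8)^(1/4).
T = 137 K.

T ≈ 137 K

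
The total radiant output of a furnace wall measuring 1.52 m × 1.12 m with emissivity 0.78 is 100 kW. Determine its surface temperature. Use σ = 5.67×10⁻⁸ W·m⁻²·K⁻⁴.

T ≈ 1070 K

A = 1.52 × 1.12 = 1.70 m².
From P = εσAT⁴, T = (P / εσA)^(1/4) = (1.00×10^5 / (0.78 × 5.67×10⁻⁸ × 1.70))^(1/4).
T = (1.33×10^12)^(1/4) = 1070 K.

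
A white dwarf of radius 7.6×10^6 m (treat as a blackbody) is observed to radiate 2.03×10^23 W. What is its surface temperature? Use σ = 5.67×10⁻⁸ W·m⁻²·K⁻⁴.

T ≈ 8380 K

A = 4πr² = 4π × (7.6×10^6)² = 7.26×10^14 m².
From P = σAT⁴, T = (P / σA)^(1/4) = (2.03×10^23 / (5.67×10⁻⁸ × 7.26×10^14))^(1/4).
T = (4.93×10^15)^(1/4) = 8380 K.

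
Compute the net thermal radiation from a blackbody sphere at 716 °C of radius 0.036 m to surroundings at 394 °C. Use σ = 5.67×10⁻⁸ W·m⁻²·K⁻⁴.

Q ≈ 701 W

A = 4πr² = 4π × (0.036)² = 0.0163 m².
Convert: 716 °C = 989 K; 394 °C = 667 K.
Q = σA(T⁴ − T_s⁴). T⁴ − T_s⁴ = (989)⁴ − (667)⁴ = 9.57×10^11 − 1.98×10^11 = 7.59×10^11 K⁴.
Q = 5.67×10⁻⁸ × 0.0163 × 7.59×10^11 = 701 W.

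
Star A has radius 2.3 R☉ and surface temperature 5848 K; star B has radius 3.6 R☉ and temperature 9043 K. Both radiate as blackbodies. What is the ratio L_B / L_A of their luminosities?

L_B/L_A ≈ 14.0

L = 4πR²σT⁴ ∝ R²T⁴, so L_B/L_A = (3.6/2.3)² × (9043/5848)⁴ = 2.45 × 5.72 = 14.0.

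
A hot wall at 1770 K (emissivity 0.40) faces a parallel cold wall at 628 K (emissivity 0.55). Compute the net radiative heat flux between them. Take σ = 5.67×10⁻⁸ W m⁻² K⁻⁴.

For two large parallel gray plates, q = σ(T₁⁴ − T₂⁴) / (1/ε₁ + 1/ε₂ − 1).
1/ε₁ + 1/ε₂ − 1 = 1/0.40 + 1/0.55 − 1 = 3.318.
T₁⁴ − T₂⁴ = 9.82×10^12 − 1.56×10^11 = 9.66×10^12 K⁴.
q = 5.67×10⁻⁸ × 9.66×10^12 / 3.318 = 1.65×10^5 W/m².

q ≈ 1.65×10^5 W/m²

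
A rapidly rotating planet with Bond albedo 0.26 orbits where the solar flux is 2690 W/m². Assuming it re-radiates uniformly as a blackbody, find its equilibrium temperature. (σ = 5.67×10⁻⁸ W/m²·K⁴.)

T ≈ 306 K

Power absorbed = (1−a)S·πR²; power emitted = 4πR²σT⁴. Equating and cancelling πR²:
T = ((1−a)S / 4σ)^(1/4) = (1990 / (4 × 5.67×10⁻⁸))^(1/4) = (8.78×10^9)^(1/4).
T = 306 K.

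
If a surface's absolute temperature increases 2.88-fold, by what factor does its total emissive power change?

P ∝ T⁴, so the power scales as (2.88)⁴ = 68.8.

factor ≈ 68.8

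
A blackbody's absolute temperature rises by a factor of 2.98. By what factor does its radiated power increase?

factor ≈ 78.9

P ∝ T⁴, so the power scales as (2.98)⁴ = 78.9.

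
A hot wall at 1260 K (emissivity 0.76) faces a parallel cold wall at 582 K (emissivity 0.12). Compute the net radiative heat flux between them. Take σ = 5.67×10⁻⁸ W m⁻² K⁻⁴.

q ≈ 15800 W/m²

For two large parallel gray plates, q = σ(T₁⁴ − T₂⁴) / (1/ε₁ + 1/ε₂ − 1).
1/ε₁ + 1/ε₂ − 1 = 1/0.76 + 1/0.12 − 1 = 8.649.
T₁⁴ − T₂⁴ = 2.52×10^12 − 1.15×10^11 = 2.41×10^12 K⁴.
q = 5.67×10⁻⁸ × 2.41×10^12 / 8.649 = 15800 W/m².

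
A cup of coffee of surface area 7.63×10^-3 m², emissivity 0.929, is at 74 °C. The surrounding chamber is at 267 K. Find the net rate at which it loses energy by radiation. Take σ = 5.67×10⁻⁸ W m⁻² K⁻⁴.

Q ≈ 3.78 W

Convert: 74 °C = 347 K.
Q = εσA(T⁴ − T_s⁴). T⁴ − T_s⁴ = (347)⁴ − (267)⁴ = 1.45×10^10 − 5.08×10^9 = 9.42×10^9 K⁴.
Q = 0.929 × 5.67×10⁻⁸ × 7.63×10^-3 × 9.42×10^9 = 3.78 W.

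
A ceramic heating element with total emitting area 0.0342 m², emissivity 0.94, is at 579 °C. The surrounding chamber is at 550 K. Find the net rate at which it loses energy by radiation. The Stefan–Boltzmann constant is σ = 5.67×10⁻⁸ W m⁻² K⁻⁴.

Convert: 579 °C = 852 K.
Q = εσA(T⁴ − T_s⁴). T⁴ − T_s⁴ = (852)⁴ − (550)⁴ = 5.27×10^11 − 9.15×10^10 = 4.35×10^11 K⁴.
Q = 0.94 × 5.67×10⁻⁸ × 0.0342 × 4.35×10^11 = 794 W.

Q ≈ 794 W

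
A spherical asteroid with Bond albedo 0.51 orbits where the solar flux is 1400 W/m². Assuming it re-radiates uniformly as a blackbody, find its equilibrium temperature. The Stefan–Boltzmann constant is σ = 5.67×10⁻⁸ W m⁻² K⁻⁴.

T ≈ 235 K

Power absorbed = (1−a)S·πR²; power emitted = 4πR²σT⁴. Equating and cancelling πR²:
T = ((1−a)S / 4σ)^(1/4) = (686 / (4 × 5.67×10⁻⁸))^(1/4) = (3.02×10^9)^(1/4).
T = 235 K.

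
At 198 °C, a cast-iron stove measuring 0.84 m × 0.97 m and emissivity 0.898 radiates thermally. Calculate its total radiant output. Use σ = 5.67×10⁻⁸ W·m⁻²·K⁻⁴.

P ≈ 2040 W

A = 0.84 × 0.97 = 0.815 m².
198 °C = 471 K.
P = εσAT⁴ = 0.898 × 5.67×10⁻⁸ × 0.815 × (471)⁴ = 0.898 × 5.67×10⁻⁸ × 0.815 × 4.92×10^10.
P = 2040 W.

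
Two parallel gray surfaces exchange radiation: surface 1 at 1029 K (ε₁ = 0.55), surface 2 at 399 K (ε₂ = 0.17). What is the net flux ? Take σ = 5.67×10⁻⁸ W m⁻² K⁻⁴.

For two large parallel gray plates, q = σ(T₁⁴ − T₂⁴) / (1/ε₁ + 1/ε₂ − 1).
1/ε₁ + 1/ε₂ − 1 = 1/0.55 + 1/0.17 − 1 = 6.701.
T₁⁴ − T₂⁴ = 1.12×10^12 − 2.53×10^10 = 1.10×10^12 K⁴.
q = 5.67×10⁻⁸ × 1.10×10^12 / 6.701 = 9270 W/m².

q ≈ 9270 W/m²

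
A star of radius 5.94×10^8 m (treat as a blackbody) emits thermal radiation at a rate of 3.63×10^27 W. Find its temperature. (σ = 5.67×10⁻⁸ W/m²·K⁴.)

A = 4πr² = 4π × (5.94×10^8)² = 4.43×10^18 m².
From P = σAT⁴, T = (P / σA)^(1/4) = (3.63×10^27 / (5.67×10⁻⁸ × 4.43×10^18))^(1/4).
T = (1.44×10^16)^(1/4) = 11000 K.

T ≈ 11000 K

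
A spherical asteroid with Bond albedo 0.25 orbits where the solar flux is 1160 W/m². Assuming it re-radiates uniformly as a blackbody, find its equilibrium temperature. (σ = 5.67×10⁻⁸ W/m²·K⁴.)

Power absorbed = (1−a)S·πR²; power emitted = 4πR²σT⁴. Equating and cancelling πR²:
T = ((1−a)S / 4σ)^(1/4) = (870 / (4 × 5.67×10⁻⁸))^(1/4) = (3.84×10^9)^(1/4).
T = 249 K.

T ≈ 249 K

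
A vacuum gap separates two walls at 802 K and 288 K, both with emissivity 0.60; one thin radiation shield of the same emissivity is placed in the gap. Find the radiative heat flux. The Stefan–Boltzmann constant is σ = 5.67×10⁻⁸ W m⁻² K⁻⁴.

Each of the 2 gaps contributes resistance (2/ε − 1) = 2/0.60 − 1 = 2.333; total = 4.667.
q = σ(T₁⁴ − T₂⁴) / 4.667 = 5.67×10⁻⁸ × 4.07×10^11 / 4.667 = 4940 W/m².

q ≈ 4940 W/m²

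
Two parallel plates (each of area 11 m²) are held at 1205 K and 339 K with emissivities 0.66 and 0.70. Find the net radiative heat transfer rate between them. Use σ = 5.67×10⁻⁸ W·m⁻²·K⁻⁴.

For two large parallel gray plates, q = σ(T₁⁴ − T₂⁴) / (1/ε₁ + 1/ε₂ − 1).
1/ε₁ + 1/ε₂ − 1 = 1/0.66 + 1/0.70 − 1 = 1.944.
T₁⁴ − T₂⁴ = 2.11×10^12 − 1.32×10^10 = 2.10×10^12 K⁴.
q = 5.67×10⁻⁸ × 2.10×10^12 / 1.944 = 61100 W/m².
Q = q·A = 61100 × 11 = 6.72×10^5 W.

Q ≈ 6.72×10^5 W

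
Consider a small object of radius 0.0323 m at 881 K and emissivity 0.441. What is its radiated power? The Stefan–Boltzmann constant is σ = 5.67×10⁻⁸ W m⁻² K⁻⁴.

A = 4πr² = 4π × (0.0323)² = 0.0131 m².
Stefan–Boltzmann: P = εσAT⁴ = 0.441 × 5.67×10⁻⁸ × 0.0131 × (881)⁴ = 0.441 × 5.67×10⁻⁸ × 0.0131 × 6.02×10^11.
P = 197 W.

P ≈ 197 W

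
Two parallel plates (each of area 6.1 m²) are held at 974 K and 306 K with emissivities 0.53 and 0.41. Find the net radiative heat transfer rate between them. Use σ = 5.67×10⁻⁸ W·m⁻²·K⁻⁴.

Q ≈ 92700 W

For two large parallel gray plates, q = σ(T₁⁴ − T₂⁴) / (1/ε₁ + 1/ε₂ − 1).
1/ε₁ + 1/ε₂ − 1 = 1/0.53 + 1/0.41 − 1 = 3.326.
T₁⁴ − T₂⁴ = 9.00×10^11 − 8.77×10^9 = 8.91×10^11 K⁴.
q = 5.67×10⁻⁸ × 8.91×10^11 / 3.326 = 15200 W/m².
Q = q·A = 15200 × 6.1 = 92700 W.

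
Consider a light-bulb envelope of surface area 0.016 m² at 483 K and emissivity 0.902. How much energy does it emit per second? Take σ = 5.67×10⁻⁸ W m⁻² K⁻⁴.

P = εσAT⁴ = 0.902 × 5.67×10⁻⁸ × 0.0160 × (483)⁴ = 0.902 × 5.67×10⁻⁸ × 0.0160 × 5.44×10^10.
P = 44.5 W.

P ≈ 44.5 W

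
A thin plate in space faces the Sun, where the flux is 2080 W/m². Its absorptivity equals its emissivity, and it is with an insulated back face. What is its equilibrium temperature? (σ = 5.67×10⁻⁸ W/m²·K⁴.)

Absorbed flux αS = emitted flux εσT⁴ (one radiating face); with α = ε, T = (S/σ)^(1/4).
T = (2080 / 5.67×10⁻⁸)^(1/4) = (3.67×10^10)^(1/4).
T = 438 K.

T ≈ 438 K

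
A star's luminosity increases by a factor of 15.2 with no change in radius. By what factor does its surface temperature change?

P ∝ T⁴ ⇒ T ∝ P^(1/4), so T scales by (15.2)^(1/4) = 1.97.

factor ≈ 1.97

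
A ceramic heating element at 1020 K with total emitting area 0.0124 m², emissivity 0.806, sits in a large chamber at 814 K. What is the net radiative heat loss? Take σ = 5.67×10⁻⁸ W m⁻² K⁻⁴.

Q ≈ 365 W

Q = εσA(T⁴ − T_s⁴). T⁴ − T_s⁴ = (1020)⁴ − (814)⁴ = 1.08×10^12 − 4.39×10^11 = 6.43×10^11 K⁴.
Q = 0.806 × 5.67×10⁻⁸ × 0.0124 × 6.43×10^11 = 365 W.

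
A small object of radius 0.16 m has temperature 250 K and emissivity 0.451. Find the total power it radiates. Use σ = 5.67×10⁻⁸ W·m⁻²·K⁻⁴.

A = 4πr² = 4π × (0.16)² = 0.322 m².
P = εσAT⁴ = 0.451 × 5.67×10⁻⁸ × 0.322 × (250)⁴ = 0.451 × 5.67×10⁻⁸ × 0.322 × 3.91×10^9.
P = 32.1 W.

P ≈ 32.1 W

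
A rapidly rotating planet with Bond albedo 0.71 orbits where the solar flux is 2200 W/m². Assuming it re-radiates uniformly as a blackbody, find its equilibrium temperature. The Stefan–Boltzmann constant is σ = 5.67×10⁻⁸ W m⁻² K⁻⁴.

T ≈ 230 K

Power absorbed = (1−a)S·πR²; power emitted = 4πR²σT⁴. Equating and cancelling πR²:
T = ((1−a)S / 4σ)^(1/4) = (638 / (4 × 5.67×10⁻⁸))^(1/4) = (2.81×10^9)^(1/4).
T = 230 K.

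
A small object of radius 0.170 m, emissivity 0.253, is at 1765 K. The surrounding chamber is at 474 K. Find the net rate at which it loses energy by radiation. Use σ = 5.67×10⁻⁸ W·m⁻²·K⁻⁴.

A = 4πr² = 4π × (0.170)² = 0.363 m².
Q = εσA(T⁴ − T_s⁴). T⁴ − T_s⁴ = (1765)⁴ − (474)⁴ = 9.70×10^12 − 5.05×10^10 = 9.65×10^12 K⁴.
Q = 0.253 × 5.67×10⁻⁸ × 0.363 × 9.65×10^12 = 50300 W.

Q ≈ 50300 W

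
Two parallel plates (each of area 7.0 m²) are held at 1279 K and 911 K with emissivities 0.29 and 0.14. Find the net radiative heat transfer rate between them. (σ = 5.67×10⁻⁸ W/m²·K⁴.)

For two large parallel gray plates, q = σ(T₁⁴ − T₂⁴) / (1/ε₁ + 1/ε₂ − 1).
1/ε₁ + 1/ε₂ − 1 = 1/0.29 + 1/0.14 − 1 = 9.591.
T₁⁴ − T₂⁴ = 2.68×10^12 − 6.89×10^11 = 1.99×10^12 K⁴.
q = 5.67×10⁻⁸ × 1.99×10^12 / 9.591 = 11700 W/m².
Q = q·A = 11700 × 7.0 = 82200 W.

Q ≈ 82200 W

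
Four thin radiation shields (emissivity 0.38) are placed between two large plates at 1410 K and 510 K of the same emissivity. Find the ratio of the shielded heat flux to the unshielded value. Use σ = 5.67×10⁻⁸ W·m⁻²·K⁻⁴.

ratio ≈ 0.200

With N identical shields there are N+1 = 5 gaps in series, each with the same radiative resistance, so the flux falls to 1/(N+1) of its unshielded value.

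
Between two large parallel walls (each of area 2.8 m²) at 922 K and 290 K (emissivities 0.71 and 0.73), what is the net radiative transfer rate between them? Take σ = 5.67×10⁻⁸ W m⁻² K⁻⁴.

For two large parallel gray plates, q = σ(T₁⁴ − T₂⁴) / (1/ε₁ + 1/ε₂ − 1).
1/ε₁ + 1/ε₂ − 1 = 1/0.71 + 1/0.73 − 1 = 1.778.
T₁⁴ − T₂⁴ = 7.23×10^11 − 7.07×10^9 = 7.16×10^11 K⁴.
q = 5.67×10⁻⁸ × 7.16×10^11 / 1.778 = 22800 W/m².
Q = q·A = 22800 × 2.8 = 63900 W.

Q ≈ 63900 W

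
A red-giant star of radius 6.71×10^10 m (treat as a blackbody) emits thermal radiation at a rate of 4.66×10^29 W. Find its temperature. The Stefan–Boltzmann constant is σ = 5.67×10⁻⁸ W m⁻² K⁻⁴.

T ≈ 3470 K

A = 4πr² = 4π × (6.71×10^10)² = 5.66×10^22 m².
From P = σAT⁴, T = (P / σA)^(1/4) = (4.66×10^29 / (5.67×10⁻⁸ × 5.66×10^22))^(1/4).
T = (1.45×10^14)^(1/4) = 3470 K.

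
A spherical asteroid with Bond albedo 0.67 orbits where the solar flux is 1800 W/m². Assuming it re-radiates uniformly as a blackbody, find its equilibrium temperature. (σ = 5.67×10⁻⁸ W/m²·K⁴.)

T ≈ 226 K

Power absorbed = (1−a)S·πR²; power emitted = 4πR²σT⁴. Equating and cancelling πR²:
T = ((1−a)S / 4σ)^(1/4) = (594 / (4 × 5.67×10⁻⁸))^(1/4) = (2.62×10^9)^(1/4).
T = 226 K.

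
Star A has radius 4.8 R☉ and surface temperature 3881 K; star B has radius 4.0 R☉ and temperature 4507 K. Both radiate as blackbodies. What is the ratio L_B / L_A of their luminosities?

L = 4πR²σT⁴ ∝ R²T⁴, so L_B/L_A = (4.0/4.8)² × (4507/3881)⁴ = 0.694 × 1.82 = 1.26.

L_B/L_A ≈ 1.26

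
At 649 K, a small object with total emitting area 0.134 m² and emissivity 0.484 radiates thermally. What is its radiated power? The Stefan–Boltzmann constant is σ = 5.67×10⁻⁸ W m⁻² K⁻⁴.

P = εσAT⁴ = 0.484 × 5.67×10⁻⁸ × 0.134 × (649)⁴ = 0.484 × 5.67×10⁻⁸ × 0.134 × 1.77×10^11.
P = 652 W.

P ≈ 652 W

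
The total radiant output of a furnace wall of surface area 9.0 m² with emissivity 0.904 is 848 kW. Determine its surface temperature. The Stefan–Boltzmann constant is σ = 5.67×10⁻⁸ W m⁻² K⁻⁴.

From P = εσAT⁴, T = (P / εσA)^(1/4) = (8.48×10^5 / (0.904 × 5.67×10⁻⁸ × 9.00))^(1/4).
T = (1.84×10^12)^(1/4) = 1160 K.

T ≈ 1160 K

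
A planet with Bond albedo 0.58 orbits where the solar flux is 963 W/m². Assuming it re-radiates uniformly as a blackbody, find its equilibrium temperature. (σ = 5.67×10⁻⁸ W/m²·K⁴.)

T ≈ 205 K

Power absorbed = (1−a)S·πR²; power emitted = 4πR²σT⁴. Equating and cancelling πR²:
T = ((1−a)S / 4σ)^(1/4) = (404 / (4 × 5.67×10⁻⁸))^(1/4) = (1.78×10^9)^(1/4).
T = 205 K.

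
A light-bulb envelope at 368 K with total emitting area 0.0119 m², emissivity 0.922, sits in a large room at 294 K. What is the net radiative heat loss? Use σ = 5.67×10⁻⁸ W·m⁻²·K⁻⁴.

Q ≈ 6.76 W

Q = εσA(T⁴ − T_s⁴). T⁴ − T_s⁴ = (368)⁴ − (294)⁴ = 1.83×10^10 − 7.47×10^9 = 1.09×10^10 K⁴.
Q = 0.922 × 5.67×10⁻⁸ × 0.0119 × 1.09×10^10 = 6.76 W.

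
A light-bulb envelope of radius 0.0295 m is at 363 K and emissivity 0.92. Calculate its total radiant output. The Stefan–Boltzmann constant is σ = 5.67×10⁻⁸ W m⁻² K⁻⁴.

A = 4πr² = 4π × (0.0295)² = 0.0109 m².
Stefan–Boltzmann: P = εσAT⁴ = 0.92 × 5.67×10⁻⁸ × 0.0109 × (363)⁴ = 0.92 × 5.67×10⁻⁸ × 0.0109 × 1.74×10^10.
P = 9.90 W.

P ≈ 9.90 W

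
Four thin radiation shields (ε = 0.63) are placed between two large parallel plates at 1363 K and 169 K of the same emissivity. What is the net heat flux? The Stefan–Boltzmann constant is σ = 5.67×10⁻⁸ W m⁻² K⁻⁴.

q ≈ 18000 W/m²

Each of the 5 gaps contributes resistance (2/ε − 1) = 2/0.63 − 1 = 2.175; total = 10.87.
q = σ(T₁⁴ − T₂⁴) / 10.87 = 5.67×10⁻⁸ × 3.45×10^12 / 10.87 = 18000 W/m².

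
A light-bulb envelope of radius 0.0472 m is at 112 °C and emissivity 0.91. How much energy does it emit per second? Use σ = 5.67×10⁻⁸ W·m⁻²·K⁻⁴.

A = 4πr² = 4π × (0.0472)² = 0.0280 m².
112 °C = 385 K.
P = εσAT⁴ = 0.91 × 5.67×10⁻⁸ × 0.0280 × (385)⁴ = 0.91 × 5.67×10⁻⁸ × 0.0280 × 2.20×10^10.
P = 31.7 W.

P ≈ 31.7 W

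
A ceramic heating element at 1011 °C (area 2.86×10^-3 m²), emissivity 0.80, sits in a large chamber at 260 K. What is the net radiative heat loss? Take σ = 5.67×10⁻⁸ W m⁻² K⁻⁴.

Convert: 1011 °C = 1284 K.
Q = εσA(T⁴ − T_s⁴). T⁴ − T_s⁴ = (1284)⁴ − (260)⁴ = 2.72×10^12 − 4.57×10^9 = 2.71×10^12 K⁴.
Q = 0.80 × 5.67×10⁻⁸ × 2.86×10^-3 × 2.71×10^12 = 352 W.

Q ≈ 352 W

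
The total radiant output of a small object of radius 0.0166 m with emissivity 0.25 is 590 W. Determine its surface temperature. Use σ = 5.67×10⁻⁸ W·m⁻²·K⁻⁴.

A = 4πr² = 4π × (0.0166)² = 3.46×10^-3 m².
From P = εσAT⁴, T = (P / εσA)^(1/4) = (590 / (0.25 × 5.67×10⁻⁸ × 3.46×10^-3))^(1/4).
T = (1.20×10^13)^(1/4) = 1860 K.

T ≈ 1860 K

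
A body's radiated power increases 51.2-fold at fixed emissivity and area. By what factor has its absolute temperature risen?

factor ≈ 2.67

P ∝ T⁴ ⇒ T ∝ P^(1/4), so T scales by (51.2)^(1/4) = 2.67.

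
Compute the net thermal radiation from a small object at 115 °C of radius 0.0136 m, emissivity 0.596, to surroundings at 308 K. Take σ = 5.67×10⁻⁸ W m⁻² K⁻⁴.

Q ≈ 1.07 W

A = 4πr² = 4π × (0.0136)² = 2.32×10^-3 m².
Convert: 115 °C = 388 K.
Q = εσA(T⁴ − T_s⁴). T⁴ − T_s⁴ = (388)⁴ − (308)⁴ = 2.27×10^10 − 9.00×10^9 = 1.37×10^10 K⁴.
Q = 0.596 × 5.67×10⁻⁸ × 2.32×10^-3 × 1.37×10^10 = 1.07 W.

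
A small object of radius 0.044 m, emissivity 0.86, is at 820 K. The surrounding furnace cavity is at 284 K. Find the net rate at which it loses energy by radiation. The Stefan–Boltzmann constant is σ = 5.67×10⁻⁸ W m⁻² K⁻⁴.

A = 4πr² = 4π × (0.044)² = 0.0243 m².
Q = εσA(T⁴ − T_s⁴). T⁴ − T_s⁴ = (820)⁴ − (284)⁴ = 4.52×10^11 − 6.51×10^9 = 4.46×10^11 K⁴.
Q = 0.86 × 5.67×10⁻⁸ × 0.0243 × 4.46×10^11 = 529 W.

Q ≈ 529 W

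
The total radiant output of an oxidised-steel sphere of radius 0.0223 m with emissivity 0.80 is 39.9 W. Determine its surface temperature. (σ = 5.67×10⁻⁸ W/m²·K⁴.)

A = 4πr² = 4π × (0.0223)² = 6.25×10^-3 m².
From P = εσAT⁴, T = (P / εσA)^(1/4) = (39.9 / (0.80 × 5.67×10⁻⁸ × 6.25×10^-3))^(1/4).
T = (1.41×10^11)^(1/4) = 613 K.

T ≈ 613 K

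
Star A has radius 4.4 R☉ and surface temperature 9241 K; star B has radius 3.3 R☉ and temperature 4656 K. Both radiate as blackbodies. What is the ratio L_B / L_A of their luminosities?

L = 4πR²σT⁴ ∝ R²T⁴, so L_B/L_A = (3.3/4.4)² × (4656/9241)⁴ = 0.562 × 0.0644 = 0.0362.

L_B/L_A ≈ 0.0362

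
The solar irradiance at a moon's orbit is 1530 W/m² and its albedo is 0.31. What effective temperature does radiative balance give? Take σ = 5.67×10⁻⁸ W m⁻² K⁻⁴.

Power absorbed = (1−a)S·πR²; power emitted = 4πR²σT⁴. Equating and cancelling πR²:
T = ((1−a)S / 4σ)^(1/4) = (1060 / (4 × 5.67×10⁻⁸))^(1/4) = (4.65×10^9)^(1/4).
T = 261 K.

T ≈ 261 K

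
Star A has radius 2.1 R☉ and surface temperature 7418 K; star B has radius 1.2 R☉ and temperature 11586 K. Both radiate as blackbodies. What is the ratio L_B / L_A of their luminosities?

L_B/L_A ≈ 1.94

L = 4πR²σT⁴ ∝ R²T⁴, so L_B/L_A = (1.2/2.1)² × (11586/7418)⁴ = 0.327 × 5.95 = 1.94.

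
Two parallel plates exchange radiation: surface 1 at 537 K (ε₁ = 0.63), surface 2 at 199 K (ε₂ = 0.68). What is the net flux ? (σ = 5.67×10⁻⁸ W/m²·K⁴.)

For two large parallel gray plates, q = σ(T₁⁴ − T₂⁴) / (1/ε₁ + 1/ε₂ − 1).
1/ε₁ + 1/ε₂ − 1 = 1/0.63 + 1/0.68 − 1 = 2.058.
T₁⁴ − T₂⁴ = 8.32×10^10 − 1.57×10^9 = 8.16×10^10 K⁴.
q = 5.67×10⁻⁸ × 8.16×10^10 / 2.058 = 2250 W/m².

q ≈ 2250 W/m²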